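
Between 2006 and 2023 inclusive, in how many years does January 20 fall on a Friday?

4

Day of week of January 20 in each year:
2006: Fri ✓, 2007: Sat, 2008: Sun, 2009: Tue, 2010: Wed, 2011: Thu, 2012: Fri ✓, 2013: Sun, 2014: Mon, 2015: Tue, 2016: Wed, 2017: Fri ✓, 2018: Sat, 2019: Sun, 2020: Mon, 2021: Wed, 2022: Thu, 2023: Fri ✓
Fridays: 2006, 2012, 2017, 2023.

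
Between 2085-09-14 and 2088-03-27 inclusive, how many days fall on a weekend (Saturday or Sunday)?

265

2085-09-14 is a Friday.
That's 926 days from start to end, counting both.
926 = 7 × 132 + 2, so there are 132 full weeks plus 2 extra days.
Each full week contributes 2 weekend days (Sat, Sun): 132 × 2 = 264.
The 2 extra days are Friday, Saturday — 1 of them qualifies.
Total: 264 + 1 = 265.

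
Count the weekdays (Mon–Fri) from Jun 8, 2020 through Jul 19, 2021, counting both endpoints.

Jun 8, 2020 is a Monday.
From Jun 8, 2020 to Jul 19, 2021 is 407 days inclusive.
407 = 7 × 58 + 1, so there are 58 full weeks plus 1 extra day.
Each full week contributes 5 weekdays (Mon–Fri): 58 × 5 = 290.
The 1 extra day is Mon — 1 of them qualifies.
Total: 290 + 1 = 291.

291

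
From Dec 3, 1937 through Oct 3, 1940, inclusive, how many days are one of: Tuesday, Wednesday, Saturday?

Dec 3, 1937 is a Friday.
That's 1036 days from start to end, counting both.
1036 = 7 × 148, so the span is exactly 148 full weeks.
Each full week contributes 3 days from the set (Tue, Wed, Sat): 148 × 3 = 444.
Total: 444.

444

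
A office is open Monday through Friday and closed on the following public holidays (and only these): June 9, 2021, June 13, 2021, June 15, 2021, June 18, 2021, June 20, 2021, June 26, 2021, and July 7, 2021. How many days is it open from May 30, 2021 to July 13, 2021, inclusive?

28 business days

May 30, 2021 is a Sunday.
That's 45 days from start to end, counting both.
45 = 7 × 6 + 3, so there are 6 full weeks plus 3 extra days.
Each full week contributes 5 weekdays (Mon–Fri): 6 × 5 = 30.
The 3 extra days are Sunday, Monday, Tuesday — 2 of them qualify.
Total: 30 + 2 = 32.
Holidays: June 9, 2021 (Wed); June 13, 2021 (Sun); June 15, 2021 (Tue); June 18, 2021 (Fri); June 20, 2021 (Sun); June 26, 2021 (Sat); July 7, 2021 (Wed).
4 of the 7 holidays fall on weekdays; the rest are weekends and were already excluded.
Business days: 32 − 4 = 28.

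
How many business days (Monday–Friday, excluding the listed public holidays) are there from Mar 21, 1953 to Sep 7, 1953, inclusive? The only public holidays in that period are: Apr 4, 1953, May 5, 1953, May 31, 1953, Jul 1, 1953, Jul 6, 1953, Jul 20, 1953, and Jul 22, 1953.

116

Mar 21, 1953 is a Saturday.
The range spans 171 days (inclusive of both endpoints).
171 = 7 × 24 + 3, so there are 24 full weeks plus 3 extra days.
Each full week contributes 5 weekdays (Mon–Fri): 24 × 5 = 120.
The 3 extra days are Sat, Sun, Mon — 1 of them qualifies.
Total: 120 + 1 = 121.
Holidays: Apr 4, 1953 (Sat); May 5, 1953 (Tue); May 31, 1953 (Sun); Jul 1, 1953 (Wed); Jul 6, 1953 (Mon); Jul 20, 1953 (Mon); Jul 22, 1953 (Wed).
5 of the 7 holidays fall on weekdays; the rest are weekends and were already excluded.
Business days: 121 − 5 = 116.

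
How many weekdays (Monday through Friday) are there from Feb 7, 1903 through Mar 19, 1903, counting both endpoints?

29

Feb 7, 1903 is a Saturday.
The range spans 41 days (inclusive of both endpoints).
41 = 7 × 5 + 6, so there are 5 full weeks plus 6 extra days.
Each full week contributes 5 weekdays (Mon–Fri): 5 × 5 = 25.
The 6 extra days are Sat, Sun, Mon, Tue, Wed, Thu — 4 of them qualify.
Total: 25 + 4 = 29.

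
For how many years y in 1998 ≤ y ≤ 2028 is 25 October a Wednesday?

5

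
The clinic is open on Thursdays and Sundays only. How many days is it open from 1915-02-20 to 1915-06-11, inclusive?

32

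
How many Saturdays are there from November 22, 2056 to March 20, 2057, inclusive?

November 22, 2056 is a Wednesday.
That's 119 days from start to end, counting both.
119 = 7 × 17, so the span is exactly 17 full weeks.
Each full week contributes one Saturday: 17 so far.

17 Saturdays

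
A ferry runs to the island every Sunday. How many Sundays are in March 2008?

5

2008-03-01 is a Saturday.
The range spans 31 days (inclusive of both endpoints).
31 = 7 × 4 + 3, so there are 4 full weeks plus 3 extra days.
Each full week contributes one Sunday: 4 so far.
The 3 extra days are Saturday, Sunday, Monday — 1 of them qualifies.
Total: 4 + 1 = 5.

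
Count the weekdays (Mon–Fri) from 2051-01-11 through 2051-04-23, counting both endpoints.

73

2051-01-11 is a Wednesday.
That's 103 days from start to end, counting both.
103 = 7 × 14 + 5, so there are 14 full weeks plus 5 extra days.
Each full week contributes 5 weekdays (Mon–Fri): 14 × 5 = 70.
The 5 extra days are Wed, Thu, Fri, Sat, Sun — 3 of them qualify.
Total: 70 + 3 = 73.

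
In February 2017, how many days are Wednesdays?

4

Feb 1, 2017 is a Wednesday.
The range spans 28 days (inclusive of both endpoints).
28 = 7 × 4, so the span is exactly 4 full weeks.
Each full week contributes one Wednesday: 4 so far.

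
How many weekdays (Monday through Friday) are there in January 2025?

23 weekdays

January 1, 2025 is a Wednesday.
The range spans 31 days (inclusive of both endpoints).
31 = 7 × 4 + 3, so there are 4 full weeks plus 3 extra days.
Each full week contributes 5 weekdays (Mon–Fri): 4 × 5 = 20.
The 3 extra days are Wed, Thu, Fri — 3 of them qualify.
Total: 20 + 3 = 23.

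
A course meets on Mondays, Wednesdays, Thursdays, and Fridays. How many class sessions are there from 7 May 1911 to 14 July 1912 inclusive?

248

7 May 1911 is a Sunday.
From 7 May 1911 to 14 July 1912 is 435 days inclusive.
435 = 7 × 62 + 1, so there are 62 full weeks plus 1 extra day.
Each full week contributes 4 days from the set (Mon, Wed, Thu, Fri): 62 × 4 = 248.
The 1 extra day is Sunday — none qualify.
Total: 248 + 0 = 248.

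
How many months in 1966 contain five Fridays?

A month has five Fridays exactly when Friday falls within its first (length − 28) days.
Jan: 31 days, starts Sat → 5 of Sat, Sun, Mon
Feb: 28 days, starts Tue → 5 of (none)
Mar: 31 days, starts Tue → 5 of Tue, Wed, Thu
Apr: 30 days, starts Fri → 5 of Fri, Sat ✓
May: 31 days, starts Sun → 5 of Sun, Mon, Tue
Jun: 30 days, starts Wed → 5 of Wed, Thu
Jul: 31 days, starts Fri → 5 of Fri, Sat, Sun ✓
Aug: 31 days, starts Mon → 5 of Mon, Tue, Wed
Sep: 30 days, starts Thu → 5 of Thu, Fri ✓
Oct: 31 days, starts Sat → 5 of Sat, Sun, Mon
Nov: 30 days, starts Tue → 5 of Tue, Wed
Dec: 31 days, starts Thu → 5 of Thu, Fri, Sat ✓
Months with five Fridays: Apr, Jul, Sep, Dec.

4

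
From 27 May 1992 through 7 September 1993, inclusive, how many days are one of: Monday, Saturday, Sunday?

201

27 May 1992 is a Wednesday.
That's 469 days from start to end, counting both.
469 = 7 × 67, so the span is exactly 67 full weeks.
Each full week contributes 3 days from the set (Mon, Sat, Sun): 67 × 3 = 201.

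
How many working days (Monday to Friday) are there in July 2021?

22 weekdays

1 July 2021 is a Thursday.
That's 31 days from start to end, counting both.
31 = 7 × 4 + 3, so there are 4 full weeks plus 3 extra days.
Each full week contributes 5 weekdays (Mon–Fri): 4 × 5 = 20.
The 3 extra days are Thursday, Friday, Saturday — 2 of them qualify.
Total: 20 + 2 = 22.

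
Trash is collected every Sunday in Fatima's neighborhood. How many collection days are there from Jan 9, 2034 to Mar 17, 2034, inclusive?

Jan 9, 2034 is a Monday.
The range spans 68 days (inclusive of both endpoints).
68 = 7 × 9 + 5, so there are 9 full weeks plus 5 extra days.
Each full week contributes one Sunday: 9 so far.
The 5 extra days are Monday, Tuesday, Wednesday, Thursday, Friday — none qualify.
Total: 9 + 0 = 9.

9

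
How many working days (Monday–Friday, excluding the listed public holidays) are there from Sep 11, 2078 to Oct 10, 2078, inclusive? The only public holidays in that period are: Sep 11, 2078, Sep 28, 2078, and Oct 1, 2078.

20

Sep 11, 2078 is a Sunday.
From Sep 11, 2078 to Oct 10, 2078 is 30 days inclusive.
30 = 7 × 4 + 2, so there are 4 full weeks plus 2 extra days.
Each full week contributes 5 weekdays (Mon–Fri): 4 × 5 = 20.
The 2 extra days are Sunday, Monday — 1 of them qualifies.
Total: 20 + 1 = 21.
Holidays: Sep 11, 2078 (Sun); Sep 28, 2078 (Wed); Oct 1, 2078 (Sat).
1 of the 3 holidays fall on weekdays; the rest are weekends and were already excluded.
Business days: 21 − 1 = 20.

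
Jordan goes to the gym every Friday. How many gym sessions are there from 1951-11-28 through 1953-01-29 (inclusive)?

1951-11-28 is a Wednesday.
That's 429 days from start to end, counting both.
429 = 7 × 61 + 2, so there are 61 full weeks plus 2 extra days.
Each full week contributes one Friday: 61 so far.
The 2 extra days are Wed, Thu — none qualify.
Total: 61 + 0 = 61.

61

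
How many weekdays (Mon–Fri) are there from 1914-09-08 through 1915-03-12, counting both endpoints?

134 weekdays

1914-09-08 is a Tuesday.
That's 186 days from start to end, counting both.
186 = 7 × 26 + 4, so there are 26 full weeks plus 4 extra days.
Each full week contributes 5 weekdays (Mon–Fri): 26 × 5 = 130.
The 4 extra days are Tue, Wed, Thu, Fri — 4 of them qualify.
Total: 130 + 4 = 134.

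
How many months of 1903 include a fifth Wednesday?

A month has five Wednesdays exactly when Wednesday falls within its first (length − 28) days.
Jan: 31 days, starts Thu → 5 of Thu, Fri, Sat
Feb: 28 days, starts Sun → 5 of (none)
Mar: 31 days, starts Sun → 5 of Sun, Mon, Tue
Apr: 30 days, starts Wed → 5 of Wed, Thu ✓
May: 31 days, starts Fri → 5 of Fri, Sat, Sun
Jun: 30 days, starts Mon → 5 of Mon, Tue
Jul: 31 days, starts Wed → 5 of Wed, Thu, Fri ✓
Aug: 31 days, starts Sat → 5 of Sat, Sun, Mon
Sep: 30 days, starts Tue → 5 of Tue, Wed ✓
Oct: 31 days, starts Thu → 5 of Thu, Fri, Sat
Nov: 30 days, starts Sun → 5 of Sun, Mon
Dec: 31 days, starts Tue → 5 of Tue, Wed, Thu ✓
Months with five Wednesdays: Apr, Jul, Sep, Dec.

4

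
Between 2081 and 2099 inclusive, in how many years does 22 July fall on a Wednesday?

3

Day of week of July 22 in each year:
2081: Tue, 2082: Wed ✓, 2083: Thu, 2084: Sat, 2085: Sun, 2086: Mon, 2087: Tue, 2088: Thu, 2089: Fri, 2090: Sat, 2091: Sun, 2092: Tue, 2093: Wed ✓, 2094: Thu, 2095: Fri, 2096: Sun, 2097: Mon, 2098: Tue, 2099: Wed ✓
Wednesdays: 2082, 2093, 2099.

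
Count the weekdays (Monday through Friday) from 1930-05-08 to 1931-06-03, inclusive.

280 weekdays

1930-05-08 is a Thursday.
From 1930-05-08 to 1931-06-03 is 392 days inclusive.
392 = 7 × 56, so the span is exactly 56 full weeks.
Each full week contributes 5 weekdays (Mon–Fri): 56 × 5 = 280.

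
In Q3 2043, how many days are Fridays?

13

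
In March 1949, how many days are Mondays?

4

1949-03-01 is a Tuesday.
The range spans 31 days (inclusive of both endpoints).
31 = 7 × 4 + 3, so there are 4 full weeks plus 3 extra days.
Each full week contributes one Monday: 4 so far.
The 3 extra days are Tue, Wed, Thu — none qualify.
Total: 4 + 0 = 4.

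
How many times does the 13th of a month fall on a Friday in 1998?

3

The 13th falls on a Friday when the month's 13th has weekday Fri.
Jan 13 is Tue; Feb 13 is Fri ✓; Mar 13 is Fri ✓; Apr 13 is Mon; May 13 is Wed; Jun 13 is Sat; Jul 13 is Mon; Aug 13 is Thu; Sep 13 is Sun; Oct 13 is Tue; Nov 13 is Fri ✓; Dec 13 is Sun.
Friday the 13ths: Feb, Mar, Nov.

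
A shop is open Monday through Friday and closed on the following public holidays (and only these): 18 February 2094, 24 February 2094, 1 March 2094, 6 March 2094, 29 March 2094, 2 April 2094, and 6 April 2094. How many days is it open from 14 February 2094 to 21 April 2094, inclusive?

14 February 2094 is a Sunday.
The range spans 67 days (inclusive of both endpoints).
67 = 7 × 9 + 4, so there are 9 full weeks plus 4 extra days.
Each full week contributes 5 weekdays (Mon–Fri): 9 × 5 = 45.
The 4 extra days are Sun, Mon, Tue, Wed — 3 of them qualify.
Total: 45 + 3 = 48.
Holidays: 18 February 2094 (Thu); 24 February 2094 (Wed); 1 March 2094 (Mon); 6 March 2094 (Sat); 29 March 2094 (Mon); 2 April 2094 (Fri); 6 April 2094 (Tue).
6 of the 7 holidays fall on weekdays; the rest are weekends and were already excluded.
Business days: 48 − 6 = 42.

42 working days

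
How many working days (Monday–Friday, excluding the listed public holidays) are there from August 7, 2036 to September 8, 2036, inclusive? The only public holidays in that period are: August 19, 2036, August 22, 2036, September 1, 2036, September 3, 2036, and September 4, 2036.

18 working days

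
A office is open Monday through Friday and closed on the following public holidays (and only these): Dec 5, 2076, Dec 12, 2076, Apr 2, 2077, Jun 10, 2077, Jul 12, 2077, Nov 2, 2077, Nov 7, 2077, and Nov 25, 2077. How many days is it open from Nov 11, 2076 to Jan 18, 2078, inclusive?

305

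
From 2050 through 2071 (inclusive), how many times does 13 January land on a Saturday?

3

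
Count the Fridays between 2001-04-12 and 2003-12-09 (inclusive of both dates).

139 Fridays

2001-04-12 is a Thursday.
That's 972 days from start to end, counting both.
972 = 7 × 138 + 6, so there are 138 full weeks plus 6 extra days.
Each full week contributes one Friday: 138 so far.
The 6 extra days are Thursday, Friday, Saturday, Sunday, Monday, Tuesday — 1 of them qualifies.
Total: 138 + 1 = 139.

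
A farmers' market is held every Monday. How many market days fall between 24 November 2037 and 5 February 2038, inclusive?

24 November 2037 is a Tuesday.
The range spans 74 days (inclusive of both endpoints).
74 = 7 × 10 + 4, so there are 10 full weeks plus 4 extra days.
Each full week contributes one Monday: 10 so far.
The 4 extra days are Tue, Wed, Thu, Fri — none qualify.
Total: 10 + 0 = 10.

10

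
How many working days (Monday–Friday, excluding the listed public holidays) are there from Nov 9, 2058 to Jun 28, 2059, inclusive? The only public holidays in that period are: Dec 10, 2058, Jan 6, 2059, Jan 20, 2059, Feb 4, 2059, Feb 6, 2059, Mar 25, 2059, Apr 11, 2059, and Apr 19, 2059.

158 working days

Nov 9, 2058 is a Saturday.
That's 232 days from start to end, counting both.
232 = 7 × 33 + 1, so there are 33 full weeks plus 1 extra day.
Each full week contributes 5 weekdays (Mon–Fri): 33 × 5 = 165.
The 1 extra day is Saturday — none qualify.
Total: 165 + 0 = 165.
Holidays: Dec 10, 2058 (Tue); Jan 6, 2059 (Mon); Jan 20, 2059 (Mon); Feb 4, 2059 (Tue); Feb 6, 2059 (Thu); Mar 25, 2059 (Tue); Apr 11, 2059 (Fri); Apr 19, 2059 (Sat).
7 of the 8 holidays fall on weekdays; the rest are weekends and were already excluded.
Business days: 165 − 7 = 158.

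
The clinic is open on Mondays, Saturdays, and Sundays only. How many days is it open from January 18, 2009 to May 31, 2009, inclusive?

58

January 18, 2009 is a Sunday.
That's 134 days from start to end, counting both.
134 = 7 × 19 + 1, so there are 19 full weeks plus 1 extra day.
Each full week contributes 3 days from the set (Mon, Sat, Sun): 19 × 3 = 57.
The 1 extra day is Sunday — 1 of them qualifies.
Total: 57 + 1 = 58.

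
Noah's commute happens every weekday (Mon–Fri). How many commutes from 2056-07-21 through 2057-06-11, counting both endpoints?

232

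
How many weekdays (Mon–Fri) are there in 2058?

261

January 1, 2058 is a Tuesday.
The range spans 365 days (inclusive of both endpoints).
365 = 7 × 52 + 1, so there are 52 full weeks plus 1 extra day.
Each full week contributes 5 weekdays (Mon–Fri): 52 × 5 = 260.
The 1 extra day is Tuesday — 1 of them qualifies.
Total: 260 + 1 = 261.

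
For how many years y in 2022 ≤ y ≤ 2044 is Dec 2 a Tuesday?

4

Day of week of December 2 in each year:
2022: Fri, 2023: Sat, 2024: Mon, 2025: Tue ✓, 2026: Wed, 2027: Thu, 2028: Sat, 2029: Sun, 2030: Mon, 2031: Tue ✓, 2032: Thu, 2033: Fri, 2034: Sat, 2035: Sun, 2036: Tue ✓, 2037: Wed, 2038: Thu, 2039: Fri, 2040: Sun, 2041: Mon, 2042: Tue ✓, 2043: Wed, 2044: Fri
Tuesdays: 2025, 2031, 2036, 2042.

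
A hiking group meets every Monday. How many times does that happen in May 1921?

5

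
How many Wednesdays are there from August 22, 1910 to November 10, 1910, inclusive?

12

August 22, 1910 is a Monday.
That's 81 days from start to end, counting both.
81 = 7 × 11 + 4, so there are 11 full weeks plus 4 extra days.
Each full week contributes one Wednesday: 11 so far.
The 4 extra days are Mon, Tue, Wed, Thu — 1 of them qualifies.
Total: 11 + 1 = 12.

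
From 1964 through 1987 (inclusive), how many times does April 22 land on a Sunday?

Day of week of April 22 in each year:
1964: Wed, 1965: Thu, 1966: Fri, 1967: Sat, 1968: Mon, 1969: Tue, 1970: Wed, 1971: Thu, 1972: Sat, 1973: Sun ✓, 1974: Mon, 1975: Tue, 1976: Thu, 1977: Fri, 1978: Sat, 1979: Sun ✓, 1980: Tue, 1981: Wed, 1982: Thu, 1983: Fri, 1984: Sun ✓, 1985: Mon, 1986: Tue, 1987: Wed
Sundays: 1973, 1979, 1984.

3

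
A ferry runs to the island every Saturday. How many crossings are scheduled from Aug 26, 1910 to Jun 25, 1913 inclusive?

148 Saturdays

Aug 26, 1910 is a Friday.
From Aug 26, 1910 to Jun 25, 1913 is 1035 days inclusive.
1035 = 7 × 147 + 6, so there are 147 full weeks plus 6 extra days.
Each full week contributes one Saturday: 147 so far.
The 6 extra days are Friday, Saturday, Sunday, Monday, Tuesday, Wednesday — 1 of them qualifies.
Total: 147 + 1 = 148.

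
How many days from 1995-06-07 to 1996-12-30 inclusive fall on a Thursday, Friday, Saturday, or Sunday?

328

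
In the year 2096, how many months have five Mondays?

A month has five Mondays exactly when Monday falls within its first (length − 28) days.
Jan: 31 days, starts Sun → 5 of Sun, Mon, Tue ✓
Feb: 29 days, starts Wed → 5 of Wed
Mar: 31 days, starts Thu → 5 of Thu, Fri, Sat
Apr: 30 days, starts Sun → 5 of Sun, Mon ✓
May: 31 days, starts Tue → 5 of Tue, Wed, Thu
Jun: 30 days, starts Fri → 5 of Fri, Sat
Jul: 31 days, starts Sun → 5 of Sun, Mon, Tue ✓
Aug: 31 days, starts Wed → 5 of Wed, Thu, Fri
Sep: 30 days, starts Sat → 5 of Sat, Sun
Oct: 31 days, starts Mon → 5 of Mon, Tue, Wed ✓
Nov: 30 days, starts Thu → 5 of Thu, Fri
Dec: 31 days, starts Sat → 5 of Sat, Sun, Mon ✓
Months with five Mondays: Jan, Apr, Jul, Oct, Dec.

5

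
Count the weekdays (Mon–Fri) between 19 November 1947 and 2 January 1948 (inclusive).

33 weekdays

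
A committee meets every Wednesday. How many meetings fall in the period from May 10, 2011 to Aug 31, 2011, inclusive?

17 Wednesdays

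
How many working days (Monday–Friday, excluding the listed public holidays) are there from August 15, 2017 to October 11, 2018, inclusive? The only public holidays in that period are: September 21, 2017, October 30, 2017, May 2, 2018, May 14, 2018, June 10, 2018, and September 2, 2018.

299

August 15, 2017 is a Tuesday.
That's 423 days from start to end, counting both.
423 = 7 × 60 + 3, so there are 60 full weeks plus 3 extra days.
Each full week contributes 5 weekdays (Mon–Fri): 60 × 5 = 300.
The 3 extra days are Tuesday, Wednesday, Thursday — 3 of them qualify.
Total: 300 + 3 = 303.
Holidays: September 21, 2017 (Thu); October 30, 2017 (Mon); May 2, 2018 (Wed); May 14, 2018 (Mon); June 10, 2018 (Sun); September 2, 2018 (Sun).
4 of the 6 holidays fall on weekdays; the rest are weekends and were already excluded.
Business days: 303 − 4 = 299.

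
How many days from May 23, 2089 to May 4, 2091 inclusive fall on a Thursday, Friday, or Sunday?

305

May 23, 2089 is a Monday.
From May 23, 2089 to May 4, 2091 is 712 days inclusive.
712 = 7 × 101 + 5, so there are 101 full weeks plus 5 extra days.
Each full week contributes 3 days from the set (Thu, Fri, Sun): 101 × 3 = 303.
The 5 extra days are Mon, Tue, Wed, Thu, Fri — 2 of them qualify.
Total: 303 + 2 = 305.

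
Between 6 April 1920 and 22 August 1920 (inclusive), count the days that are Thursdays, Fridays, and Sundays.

6 April 1920 is a Tuesday.
The range spans 139 days (inclusive of both endpoints).
139 = 7 × 19 + 6, so there are 19 full weeks plus 6 extra days.
Each full week contributes 3 days from the set (Thu, Fri, Sun): 19 × 3 = 57.
The 6 extra days are Tuesday, Wednesday, Thursday, Friday, Saturday, Sunday — 3 of them qualify.
Total: 57 + 3 = 60.

60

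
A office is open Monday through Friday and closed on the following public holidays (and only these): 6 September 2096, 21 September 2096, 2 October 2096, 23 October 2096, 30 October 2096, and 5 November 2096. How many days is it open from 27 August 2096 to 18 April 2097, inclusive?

27 August 2096 is a Monday.
From 27 August 2096 to 18 April 2097 is 235 days inclusive.
235 = 7 × 33 + 4, so there are 33 full weeks plus 4 extra days.
Each full week contributes 5 weekdays (Mon–Fri): 33 × 5 = 165.
The 4 extra days are Monday, Tuesday, Wednesday, Thursday — 4 of them qualify.
Total: 165 + 4 = 169.
Holidays: 6 September 2096 (Thu); 21 September 2096 (Fri); 2 October 2096 (Tue); 23 October 2096 (Tue); 30 October 2096 (Tue); 5 November 2096 (Mon).
All 6 holidays fall on weekdays, so subtract 6.
Business days: 169 − 6 = 163.

163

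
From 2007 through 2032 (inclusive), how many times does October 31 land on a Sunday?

Day of week of October 31 in each year:
2007: Wed, 2008: Fri, 2009: Sat, 2010: Sun ✓, 2011: Mon, 2012: Wed, 2013: Thu, 2014: Fri, 2015: Sat, 2016: Mon, 2017: Tue, 2018: Wed, 2019: Thu, 2020: Sat, 2021: Sun ✓, 2022: Mon, 2023: Tue, 2024: Thu, 2025: Fri, 2026: Sat, 2027: Sun ✓, 2028: Tue, 2029: Wed, 2030: Thu, 2031: Fri, 2032: Sun ✓
Sundays: 2010, 2021, 2027, 2032.

4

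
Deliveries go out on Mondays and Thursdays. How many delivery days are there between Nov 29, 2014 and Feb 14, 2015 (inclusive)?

22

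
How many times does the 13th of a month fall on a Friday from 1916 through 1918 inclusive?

Friday-the-13ths by year:
1916: Oct
1917: Apr, Jul
1918: Sep, Dec

5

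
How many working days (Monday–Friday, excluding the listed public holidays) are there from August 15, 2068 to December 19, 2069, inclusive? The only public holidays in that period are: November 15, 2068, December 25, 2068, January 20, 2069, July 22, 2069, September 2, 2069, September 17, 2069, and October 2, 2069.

August 15, 2068 is a Wednesday.
From August 15, 2068 to December 19, 2069 is 492 days inclusive.
492 = 7 × 70 + 2, so there are 70 full weeks plus 2 extra days.
Each full week contributes 5 weekdays (Mon–Fri): 70 × 5 = 350.
The 2 extra days are Wed, Thu — 2 of them qualify.
Total: 350 + 2 = 352.
Holidays: November 15, 2068 (Thu); December 25, 2068 (Tue); January 20, 2069 (Sun); July 22, 2069 (Mon); September 2, 2069 (Mon); September 17, 2069 (Tue); October 2, 2069 (Wed).
6 of the 7 holidays fall on weekdays; the rest are weekends and were already excluded.
Business days: 352 − 6 = 346.

346 working days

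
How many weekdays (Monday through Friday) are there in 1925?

1 January 1925 is a Thursday.
From 1 January 1925 to 31 December 1925 is 365 days inclusive.
365 = 7 × 52 + 1, so there are 52 full weeks plus 1 extra day.
Each full week contributes 5 weekdays (Mon–Fri): 52 × 5 = 260.
The 1 extra day is Thu — 1 of them qualifies.
Total: 260 + 1 = 261.

261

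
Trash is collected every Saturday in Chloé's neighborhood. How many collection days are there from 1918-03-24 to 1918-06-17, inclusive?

1918-03-24 is a Sunday.
From 1918-03-24 to 1918-06-17 is 86 days inclusive.
86 = 7 × 12 + 2, so there are 12 full weeks plus 2 extra days.
Each full week contributes one Saturday: 12 so far.
The 2 extra days are Sun, Mon — none qualify.
Total: 12 + 0 = 12.

12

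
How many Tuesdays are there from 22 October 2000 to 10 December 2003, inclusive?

164

22 October 2000 is a Sunday.
That's 1145 days from start to end, counting both.
1145 = 7 × 163 + 4, so there are 163 full weeks plus 4 extra days.
Each full week contributes one Tuesday: 163 so far.
The 4 extra days are Sunday, Monday, Tuesday, Wednesday — 1 of them qualifies.
Total: 163 + 1 = 164.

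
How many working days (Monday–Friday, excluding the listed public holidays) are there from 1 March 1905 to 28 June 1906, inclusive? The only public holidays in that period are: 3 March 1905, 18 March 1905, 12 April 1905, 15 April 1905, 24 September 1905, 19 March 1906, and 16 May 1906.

343 working days

1 March 1905 is a Wednesday.
The range spans 485 days (inclusive of both endpoints).
485 = 7 × 69 + 2, so there are 69 full weeks plus 2 extra days.
Each full week contributes 5 weekdays (Mon–Fri): 69 × 5 = 345.
The 2 extra days are Wed, Thu — 2 of them qualify.
Total: 345 + 2 = 347.
Holidays: 3 March 1905 (Fri); 18 March 1905 (Sat); 12 April 1905 (Wed); 15 April 1905 (Sat); 24 September 1905 (Sun); 19 March 1906 (Mon); 16 May 1906 (Wed).
4 of the 7 holidays fall on weekdays; the rest are weekends and were already excluded.
Business days: 347 − 4 = 343.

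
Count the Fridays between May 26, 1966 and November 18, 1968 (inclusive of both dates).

130

May 26, 1966 is a Thursday.
The range spans 908 days (inclusive of both endpoints).
908 = 7 × 129 + 5, so there are 129 full weeks plus 5 extra days.
Each full week contributes one Friday: 129 so far.
The 5 extra days are Thursday, Friday, Saturday, Sunday, Monday — 1 of them qualifies.
Total: 129 + 1 = 130.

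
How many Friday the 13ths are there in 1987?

3

The 13th falls on a Friday when the month's 13th has weekday Fri.
Jan 13 is Tue; Feb 13 is Fri ✓; Mar 13 is Fri ✓; Apr 13 is Mon; May 13 is Wed; Jun 13 is Sat; Jul 13 is Mon; Aug 13 is Thu; Sep 13 is Sun; Oct 13 is Tue; Nov 13 is Fri ✓; Dec 13 is Sun.
Friday the 13ths: Feb, Mar, Nov.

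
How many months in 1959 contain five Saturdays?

A month has five Saturdays exactly when Saturday falls within its first (length − 28) days.
Jan: 31 days, starts Thu → 5 of Thu, Fri, Sat ✓
Feb: 28 days, starts Sun → 5 of (none)
Mar: 31 days, starts Sun → 5 of Sun, Mon, Tue
Apr: 30 days, starts Wed → 5 of Wed, Thu
May: 31 days, starts Fri → 5 of Fri, Sat, Sun ✓
Jun: 30 days, starts Mon → 5 of Mon, Tue
Jul: 31 days, starts Wed → 5 of Wed, Thu, Fri
Aug: 31 days, starts Sat → 5 of Sat, Sun, Mon ✓
Sep: 30 days, starts Tue → 5 of Tue, Wed
Oct: 31 days, starts Thu → 5 of Thu, Fri, Sat ✓
Nov: 30 days, starts Sun → 5 of Sun, Mon
Dec: 31 days, starts Tue → 5 of Tue, Wed, Thu
Months with five Saturdays: Jan, May, Aug, Oct.

4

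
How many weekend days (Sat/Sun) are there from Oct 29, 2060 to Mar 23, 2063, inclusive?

250

Oct 29, 2060 is a Friday.
The range spans 876 days (inclusive of both endpoints).
876 = 7 × 125 + 1, so there are 125 full weeks plus 1 extra day.
Each full week contributes 2 weekend days (Sat, Sun): 125 × 2 = 250.
The 1 extra day is Fri — none qualify.
Total: 250 + 0 = 250.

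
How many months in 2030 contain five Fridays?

4

A month has five Fridays exactly when Friday falls within its first (length − 28) days.
Jan: 31 days, starts Tue → 5 of Tue, Wed, Thu
Feb: 28 days, starts Fri → 5 of (none)
Mar: 31 days, starts Fri → 5 of Fri, Sat, Sun ✓
Apr: 30 days, starts Mon → 5 of Mon, Tue
May: 31 days, starts Wed → 5 of Wed, Thu, Fri ✓
Jun: 30 days, starts Sat → 5 of Sat, Sun
Jul: 31 days, starts Mon → 5 of Mon, Tue, Wed
Aug: 31 days, starts Thu → 5 of Thu, Fri, Sat ✓
Sep: 30 days, starts Sun → 5 of Sun, Mon
Oct: 31 days, starts Tue → 5 of Tue, Wed, Thu
Nov: 30 days, starts Fri → 5 of Fri, Sat ✓
Dec: 31 days, starts Sun → 5 of Sun, Mon, Tue
Months with five Fridays: Mar, May, Aug, Nov.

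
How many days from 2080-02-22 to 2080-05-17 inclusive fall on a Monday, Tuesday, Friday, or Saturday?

2080-02-22 is a Thursday.
From 2080-02-22 to 2080-05-17 is 86 days inclusive.
86 = 7 × 12 + 2, so there are 12 full weeks plus 2 extra days.
Each full week contributes 4 days from the set (Mon, Tue, Fri, Sat): 12 × 4 = 48.
The 2 extra days are Thursday, Friday — 1 of them qualifies.
Total: 48 + 1 = 49.

49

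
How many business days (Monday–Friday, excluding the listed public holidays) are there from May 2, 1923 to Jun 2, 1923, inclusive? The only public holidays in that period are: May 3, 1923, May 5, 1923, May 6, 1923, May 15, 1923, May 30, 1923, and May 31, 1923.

May 2, 1923 is a Wednesday.
From May 2, 1923 to Jun 2, 1923 is 32 days inclusive.
32 = 7 × 4 + 4, so there are 4 full weeks plus 4 extra days.
Each full week contributes 5 weekdays (Mon–Fri): 4 × 5 = 20.
The 4 extra days are Wed, Thu, Fri, Sat — 3 of them qualify.
Total: 20 + 3 = 23.
Holidays: May 3, 1923 (Thu); May 5, 1923 (Sat); May 6, 1923 (Sun); May 15, 1923 (Tue); May 30, 1923 (Wed); May 31, 1923 (Thu).
4 of the 6 holidays fall on weekdays; the rest are weekends and were already excluded.
Business days: 23 − 4 = 19.

19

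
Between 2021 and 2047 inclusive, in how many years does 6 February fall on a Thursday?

Day of week of February 6 in each year:
2021: Sat, 2022: Sun, 2023: Mon, 2024: Tue, 2025: Thu ✓, 2026: Fri, 2027: Sat, 2028: Sun, 2029: Tue, 2030: Wed, 2031: Thu ✓, 2032: Fri, 2033: Sun, 2034: Mon, 2035: Tue, 2036: Wed, 2037: Fri, 2038: Sat, 2039: Sun, 2040: Mon, 2041: Wed, 2042: Thu ✓, 2043: Fri, 2044: Sat, 2045: Mon, 2046: Tue, 2047: Wed
Thursdays: 2025, 2031, 2042.

3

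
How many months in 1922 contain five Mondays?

4

A month has five Mondays exactly when Monday falls within its first (length − 28) days.
Jan: 31 days, starts Sun → 5 of Sun, Mon, Tue ✓
Feb: 28 days, starts Wed → 5 of (none)
Mar: 31 days, starts Wed → 5 of Wed, Thu, Fri
Apr: 30 days, starts Sat → 5 of Sat, Sun
May: 31 days, starts Mon → 5 of Mon, Tue, Wed ✓
Jun: 30 days, starts Thu → 5 of Thu, Fri
Jul: 31 days, starts Sat → 5 of Sat, Sun, Mon ✓
Aug: 31 days, starts Tue → 5 of Tue, Wed, Thu
Sep: 30 days, starts Fri → 5 of Fri, Sat
Oct: 31 days, starts Sun → 5 of Sun, Mon, Tue ✓
Nov: 30 days, starts Wed → 5 of Wed, Thu
Dec: 31 days, starts Fri → 5 of Fri, Sat, Sun
Months with five Mondays: Jan, May, Jul, Oct.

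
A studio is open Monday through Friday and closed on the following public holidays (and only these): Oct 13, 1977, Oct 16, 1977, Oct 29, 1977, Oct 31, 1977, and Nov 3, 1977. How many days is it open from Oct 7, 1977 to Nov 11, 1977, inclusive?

Oct 7, 1977 is a Friday.
The range spans 36 days (inclusive of both endpoints).
36 = 7 × 5 + 1, so there are 5 full weeks plus 1 extra day.
Each full week contributes 5 weekdays (Mon–Fri): 5 × 5 = 25.
The 1 extra day is Friday — 1 of them qualifies.
Total: 25 + 1 = 26.
Holidays: Oct 13, 1977 (Thu); Oct 16, 1977 (Sun); Oct 29, 1977 (Sat); Oct 31, 1977 (Mon); Nov 3, 1977 (Thu).
3 of the 5 holidays fall on weekdays; the rest are weekends and were already excluded.
Business days: 26 − 3 = 23.

23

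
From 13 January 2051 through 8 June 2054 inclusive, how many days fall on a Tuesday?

177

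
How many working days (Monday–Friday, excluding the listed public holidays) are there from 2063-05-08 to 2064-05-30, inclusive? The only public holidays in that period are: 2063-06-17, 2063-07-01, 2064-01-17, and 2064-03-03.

277 working days

2063-05-08 is a Tuesday.
The range spans 389 days (inclusive of both endpoints).
389 = 7 × 55 + 4, so there are 55 full weeks plus 4 extra days.
Each full week contributes 5 weekdays (Mon–Fri): 55 × 5 = 275.
The 4 extra days are Tuesday, Wednesday, Thursday, Friday — 4 of them qualify.
Total: 275 + 4 = 279.
Holidays: 2063-06-17 (Sun); 2063-07-01 (Sun); 2064-01-17 (Thu); 2064-03-03 (Mon).
2 of the 4 holidays fall on weekdays; the rest are weekends and were already excluded.
Business days: 279 − 2 = 277.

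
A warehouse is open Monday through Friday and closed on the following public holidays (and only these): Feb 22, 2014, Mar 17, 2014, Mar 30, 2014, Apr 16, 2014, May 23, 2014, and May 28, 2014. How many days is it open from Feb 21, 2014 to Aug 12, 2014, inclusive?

Feb 21, 2014 is a Friday.
The range spans 173 days (inclusive of both endpoints).
173 = 7 × 24 + 5, so there are 24 full weeks plus 5 extra days.
Each full week contributes 5 weekdays (Mon–Fri): 24 × 5 = 120.
The 5 extra days are Friday, Saturday, Sunday, Monday, Tuesday — 3 of them qualify.
Total: 120 + 3 = 123.
Holidays: Feb 22, 2014 (Sat); Mar 17, 2014 (Mon); Mar 30, 2014 (Sun); Apr 16, 2014 (Wed); May 23, 2014 (Fri); May 28, 2014 (Wed).
4 of the 6 holidays fall on weekdays; the rest are weekends and were already excluded.
Business days: 123 − 4 = 119.

119 working days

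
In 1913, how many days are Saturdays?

52

1913-01-01 is a Wednesday.
The range spans 365 days (inclusive of both endpoints).
365 = 7 × 52 + 1, so there are 52 full weeks plus 1 extra day.
Each full week contributes one Saturday: 52 so far.
The 1 extra day is Wednesday — none qualify.
Total: 52 + 0 = 52.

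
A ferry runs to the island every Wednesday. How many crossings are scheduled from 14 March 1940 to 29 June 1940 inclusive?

15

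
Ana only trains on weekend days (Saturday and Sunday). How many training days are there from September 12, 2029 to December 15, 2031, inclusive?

236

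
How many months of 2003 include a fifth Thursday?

A month has five Thursdays exactly when Thursday falls within its first (length − 28) days.
Jan: 31 days, starts Wed → 5 of Wed, Thu, Fri ✓
Feb: 28 days, starts Sat → 5 of (none)
Mar: 31 days, starts Sat → 5 of Sat, Sun, Mon
Apr: 30 days, starts Tue → 5 of Tue, Wed
May: 31 days, starts Thu → 5 of Thu, Fri, Sat ✓
Jun: 30 days, starts Sun → 5 of Sun, Mon
Jul: 31 days, starts Tue → 5 of Tue, Wed, Thu ✓
Aug: 31 days, starts Fri → 5 of Fri, Sat, Sun
Sep: 30 days, starts Mon → 5 of Mon, Tue
Oct: 31 days, starts Wed → 5 of Wed, Thu, Fri ✓
Nov: 30 days, starts Sat → 5 of Sat, Sun
Dec: 31 days, starts Mon → 5 of Mon, Tue, Wed
Months with five Thursdays: Jan, May, Jul, Oct.

4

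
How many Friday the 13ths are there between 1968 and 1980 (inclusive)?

Friday-the-13ths by year:
1968: Sep, Dec
1969: Jun
1970: Feb, Mar, Nov
1971: Aug
1972: Oct
1973: Apr, Jul
1974: Sep, Dec
1975: Jun
1976: Feb, Aug
1977: May
1978: Jan, Oct
1979: Apr, Jul
1980: Jun

21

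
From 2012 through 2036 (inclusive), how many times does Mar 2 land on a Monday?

3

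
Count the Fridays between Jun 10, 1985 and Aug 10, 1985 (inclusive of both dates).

9 Fridays

Jun 10, 1985 is a Monday.
From Jun 10, 1985 to Aug 10, 1985 is 62 days inclusive.
62 = 7 × 8 + 6, so there are 8 full weeks plus 6 extra days.
Each full week contributes one Friday: 8 so far.
The 6 extra days are Monday, Tuesday, Wednesday, Thursday, Friday, Saturday — 1 of them qualifies.
Total: 8 + 1 = 9.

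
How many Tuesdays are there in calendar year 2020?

52

Jan 1, 2020 is a Wednesday.
From Jan 1, 2020 to Dec 31, 2020 is 366 days inclusive.
366 = 7 × 52 + 2, so there are 52 full weeks plus 2 extra days.
Each full week contributes one Tuesday: 52 so far.
The 2 extra days are Wednesday, Thursday — none qualify.
Total: 52 + 0 = 52.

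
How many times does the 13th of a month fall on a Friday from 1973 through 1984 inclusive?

Friday-the-13ths by year:
1973: Apr, Jul
1974: Sep, Dec
1975: Jun
1976: Feb, Aug
1977: May
1978: Jan, Oct
1979: Apr, Jul
1980: Jun
1981: Feb, Mar, Nov
1982: Aug
1983: May
1984: Jan, Apr, Jul

21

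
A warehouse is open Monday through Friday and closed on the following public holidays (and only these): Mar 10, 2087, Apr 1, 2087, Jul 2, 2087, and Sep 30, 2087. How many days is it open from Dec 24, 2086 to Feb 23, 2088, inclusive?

301

Dec 24, 2086 is a Tuesday.
That's 427 days from start to end, counting both.
427 = 7 × 61, so the span is exactly 61 full weeks.
Each full week contributes 5 weekdays (Mon–Fri): 61 × 5 = 305.
Holidays: Mar 10, 2087 (Mon); Apr 1, 2087 (Tue); Jul 2, 2087 (Wed); Sep 30, 2087 (Tue).
All 4 holidays fall on weekdays, so subtract 4.
Business days: 305 − 4 = 301.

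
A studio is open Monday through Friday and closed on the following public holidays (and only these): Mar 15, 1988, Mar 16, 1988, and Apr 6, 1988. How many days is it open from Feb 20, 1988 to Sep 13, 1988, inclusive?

144

Feb 20, 1988 is a Saturday.
The range spans 207 days (inclusive of both endpoints).
207 = 7 × 29 + 4, so there are 29 full weeks plus 4 extra days.
Each full week contributes 5 weekdays (Mon–Fri): 29 × 5 = 145.
The 4 extra days are Saturday, Sunday, Monday, Tuesday — 2 of them qualify.
Total: 145 + 2 = 147.
Holidays: Mar 15, 1988 (Tue); Mar 16, 1988 (Wed); Apr 6, 1988 (Wed).
All 3 holidays fall on weekdays, so subtract 3.
Business days: 147 − 3 = 144.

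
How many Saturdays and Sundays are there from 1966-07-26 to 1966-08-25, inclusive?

8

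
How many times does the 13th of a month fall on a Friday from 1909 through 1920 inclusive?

19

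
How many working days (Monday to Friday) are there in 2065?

261 weekdays

January 1, 2065 is a Thursday.
From January 1, 2065 to December 31, 2065 is 365 days inclusive.
365 = 7 × 52 + 1, so there are 52 full weeks plus 1 extra day.
Each full week contributes 5 weekdays (Mon–Fri): 52 × 5 = 260.
The 1 extra day is Thu — 1 of them qualifies.
Total: 260 + 1 = 261.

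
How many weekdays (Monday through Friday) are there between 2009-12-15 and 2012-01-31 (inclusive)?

556 weekdays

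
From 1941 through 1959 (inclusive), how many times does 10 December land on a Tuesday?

2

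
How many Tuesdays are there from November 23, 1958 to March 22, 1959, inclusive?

17

November 23, 1958 is a Sunday.
That's 120 days from start to end, counting both.
120 = 7 × 17 + 1, so there are 17 full weeks plus 1 extra day.
Each full week contributes one Tuesday: 17 so far.
The 1 extra day is Sunday — none qualify.
Total: 17 + 0 = 17.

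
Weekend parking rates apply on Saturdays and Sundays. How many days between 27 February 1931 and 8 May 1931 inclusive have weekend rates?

20

27 February 1931 is a Friday.
That's 71 days from start to end, counting both.
71 = 7 × 10 + 1, so there are 10 full weeks plus 1 extra day.
Each full week contributes 2 weekend days (Sat, Sun): 10 × 2 = 20.
The 1 extra day is Fri — none qualify.
Total: 20 + 0 = 20.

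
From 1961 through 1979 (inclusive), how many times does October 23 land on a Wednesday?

3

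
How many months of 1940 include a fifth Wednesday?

4

A month has five Wednesdays exactly when Wednesday falls within its first (length − 28) days.
Jan: 31 days, starts Mon → 5 of Mon, Tue, Wed ✓
Feb: 29 days, starts Thu → 5 of Thu
Mar: 31 days, starts Fri → 5 of Fri, Sat, Sun
Apr: 30 days, starts Mon → 5 of Mon, Tue
May: 31 days, starts Wed → 5 of Wed, Thu, Fri ✓
Jun: 30 days, starts Sat → 5 of Sat, Sun
Jul: 31 days, starts Mon → 5 of Mon, Tue, Wed ✓
Aug: 31 days, starts Thu → 5 of Thu, Fri, Sat
Sep: 30 days, starts Sun → 5 of Sun, Mon
Oct: 31 days, starts Tue → 5 of Tue, Wed, Thu ✓
Nov: 30 days, starts Fri → 5 of Fri, Sat
Dec: 31 days, starts Sun → 5 of Sun, Mon, Tue
Months with five Wednesdays: Jan, May, Jul, Oct.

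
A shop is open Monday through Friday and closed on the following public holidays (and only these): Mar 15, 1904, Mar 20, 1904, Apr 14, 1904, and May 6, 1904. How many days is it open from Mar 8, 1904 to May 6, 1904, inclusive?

Mar 8, 1904 is a Tuesday.
That's 60 days from start to end, counting both.
60 = 7 × 8 + 4, so there are 8 full weeks plus 4 extra days.
Each full week contributes 5 weekdays (Mon–Fri): 8 × 5 = 40.
The 4 extra days are Tuesday, Wednesday, Thursday, Friday — 4 of them qualify.
Total: 40 + 4 = 44.
Holidays: Mar 15, 1904 (Tue); Mar 20, 1904 (Sun); Apr 14, 1904 (Thu); May 6, 1904 (Fri).
3 of the 4 holidays fall on weekdays; the rest are weekends and were already excluded.
Business days: 44 − 3 = 41.

41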